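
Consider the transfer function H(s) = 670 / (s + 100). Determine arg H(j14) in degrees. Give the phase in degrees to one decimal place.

-8.0°

∠(j14 + 100) = arctan(14/100) = 7.97°
∠H(j14) = −7.97° = -7.97°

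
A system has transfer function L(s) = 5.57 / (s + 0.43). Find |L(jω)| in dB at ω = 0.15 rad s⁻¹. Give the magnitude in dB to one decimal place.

21.7 dB

|j0.15 + 0.43| = √(0.15² + 0.43²) = 0.4554
|L(j0.15)| = 5.57 / 0.4554 = 12.231
20 log₁₀(12.231) = 21.75 dB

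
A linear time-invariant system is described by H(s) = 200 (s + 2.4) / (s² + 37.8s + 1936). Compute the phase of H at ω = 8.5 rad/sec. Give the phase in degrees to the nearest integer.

∠(j8.5 + 2.4) = arctan(8.5/2.4) = 74.23°
∠[(j8.5)² + 37.8(j8.5) + 1936] = ∠[1863.8 + j321.3] = 9.78°
∠H(j8.5) = 74.23° − 9.78° = 64.45°

64°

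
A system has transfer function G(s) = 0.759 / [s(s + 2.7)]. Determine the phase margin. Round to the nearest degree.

Gain crossover: |G(jω)| = 1 at ω ≈ 0.28 rad/s.
∠G(j0.28) = −90° − arctan(0.28/2.7) ≈ -95.91°
PM = 180° + (-95.91°) = 84.09°

84°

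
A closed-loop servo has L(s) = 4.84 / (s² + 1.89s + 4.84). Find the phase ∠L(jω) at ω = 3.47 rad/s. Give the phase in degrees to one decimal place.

∠[(j3.47)² + 1.89(j3.47) + 4.84] = ∠[-7.2009 + j6.5583] = 137.67°
∠L(j3.47) = −137.67° = -137.67°

-137.7°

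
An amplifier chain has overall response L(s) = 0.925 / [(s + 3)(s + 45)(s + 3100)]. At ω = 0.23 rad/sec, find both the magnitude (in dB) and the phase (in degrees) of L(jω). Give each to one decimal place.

|L| = -113.1 dB, ∠L = -4.7 deg

|j0.23 + 3| = √(0.23² + 3²) = 3.009
|j0.23 + 45| = √(0.23² + 45²) = 45
|j0.23 + 3100| = √(0.23² + 3100²) = 3100
|L(j0.23)| = 0.925 / (3.009 × 45 × 3100) = 2.2038e-06
20 log₁₀(2.2038e-06) = -113.14 dB
∠(j0.23 + 3) = arctan(0.23/3) = 4.38°
∠(j0.23 + 45) = arctan(0.23/45) = 0.29°
∠(j0.23 + 3100) = arctan(0.23/3100) = 0.00°
∠L(j0.23) = − (4.38° + 0.29° + 0.00°) = -4.68°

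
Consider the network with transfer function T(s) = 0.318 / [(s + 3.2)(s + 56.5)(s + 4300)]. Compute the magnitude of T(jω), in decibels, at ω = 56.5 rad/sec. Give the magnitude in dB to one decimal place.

|j56.5 + 3.2| = √(56.5² + 3.2²) = 56.59
|j56.5 + 56.5| = √(56.5² + 56.5²) = 79.9
|j56.5 + 4300| = √(56.5² + 4300²) = 4300
|T(j56.5)| = 0.318 / (56.59 × 79.9 × 4300) = 1.6354e-08
20 log₁₀(1.6354e-08) = -155.73 dB

-155.7 dB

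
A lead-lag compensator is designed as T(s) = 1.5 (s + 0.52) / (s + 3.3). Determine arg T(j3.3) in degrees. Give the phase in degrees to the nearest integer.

36°

∠(j3.3 + 0.52) = arctan(3.3/0.52) = 81.05°
∠(j3.3 + 3.3) = arctan(3.3/3.3) = 45.00°
∠T(j3.3) = 81.05° − 45.00° = 36.05°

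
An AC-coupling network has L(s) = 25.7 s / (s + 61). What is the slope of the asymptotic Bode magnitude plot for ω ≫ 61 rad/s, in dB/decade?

0 dB/decade

With 1 zero and 1 pole, the high-frequency asymptotic slope is 20 × (1 − 1) = 0 dB/decade.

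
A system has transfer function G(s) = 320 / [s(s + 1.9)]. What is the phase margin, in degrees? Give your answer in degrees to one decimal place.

Gain crossover: |G(jω)| = 1 at ω ≈ 17.8 rad s⁻¹.
∠G(j17.8) = −90° − arctan(17.8/1.9) ≈ -173.92°
PM = 180° + (-173.92°) = 6.08°

6.1°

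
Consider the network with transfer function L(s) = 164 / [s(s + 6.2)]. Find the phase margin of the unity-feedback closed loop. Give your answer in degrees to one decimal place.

27.2°

Gain crossover: |L(jω)| = 1 at ω ≈ 12.1 rad s⁻¹.
∠L(j12.1) = −90° − arctan(12.1/6.2) ≈ -152.83°
PM = 180° + (-152.83°) = 27.17°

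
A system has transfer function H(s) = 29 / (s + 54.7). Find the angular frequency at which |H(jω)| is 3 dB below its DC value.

For a single-pole low-pass, the −3 dB point is at the pole: ω = 54.7 rad/sec.

54.7 rad/sec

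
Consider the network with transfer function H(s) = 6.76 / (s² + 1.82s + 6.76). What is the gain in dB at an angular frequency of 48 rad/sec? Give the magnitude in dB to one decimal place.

|(j48)² + 1.82(j48) + 6.76| = |-2297.2 + j87.36| = 2299
|H(j48)| = 6.76 / 2299 = 0.0029405
20 log₁₀(0.0029405) = -50.63 dB

-50.6 dB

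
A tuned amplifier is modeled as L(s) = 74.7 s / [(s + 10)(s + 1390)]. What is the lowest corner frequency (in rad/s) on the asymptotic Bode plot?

Break frequencies occur at each pole and zero magnitude: 10 rad/s, 1390 rad/s.
The lowest is 10 rad/s.

10 rad/s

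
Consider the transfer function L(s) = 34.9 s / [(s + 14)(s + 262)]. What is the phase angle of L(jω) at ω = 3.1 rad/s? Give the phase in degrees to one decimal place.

76.8°

∠(j3.1) = 90.00°
∠(j3.1 + 14) = arctan(3.1/14) = 12.49°
∠(j3.1 + 262) = arctan(3.1/262) = 0.68°
∠L(j3.1) = 90.00° − (12.49° + 0.68°) = 76.84°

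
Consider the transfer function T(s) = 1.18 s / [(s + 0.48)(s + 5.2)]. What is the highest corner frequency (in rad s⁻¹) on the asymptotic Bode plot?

Break frequencies occur at each pole and zero magnitude: 0.48 rad s⁻¹, 5.2 rad s⁻¹.
The highest is 5.2 rad s⁻¹.

5.2 rad s⁻¹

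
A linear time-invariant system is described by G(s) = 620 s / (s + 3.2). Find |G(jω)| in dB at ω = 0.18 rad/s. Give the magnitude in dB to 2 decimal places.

30.84 dB

|j0.18| = 0.18
|j0.18 + 3.2| = √(0.18² + 3.2²) = 3.205
|G(j0.18)| = 620 × 0.18 / 3.205 = 34.82
20 log₁₀(34.82) = 30.837 dB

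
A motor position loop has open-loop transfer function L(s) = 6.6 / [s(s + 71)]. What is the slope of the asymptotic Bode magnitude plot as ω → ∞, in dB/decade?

With 0 zeros and 2 poles, the high-frequency asymptotic slope is 20 × (0 − 2) = -40 dB/decade.

-40 dB/decade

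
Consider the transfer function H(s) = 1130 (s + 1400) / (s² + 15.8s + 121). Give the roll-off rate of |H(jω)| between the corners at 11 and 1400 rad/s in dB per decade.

In this band the factors already past their corner are: complex pole pair at ωₙ ≈ 11; net slope = -40 dB/decade.

-40 dB/decade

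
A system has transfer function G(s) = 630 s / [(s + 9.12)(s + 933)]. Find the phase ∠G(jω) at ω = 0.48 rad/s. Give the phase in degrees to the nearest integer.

∠(j0.48) = 90.00°
∠(j0.48 + 9.12) = arctan(0.48/9.12) = 3.01°
∠(j0.48 + 933) = arctan(0.48/933) = 0.03°
∠G(j0.48) = 90.00° − (3.01° + 0.03°) = 86.96°

87°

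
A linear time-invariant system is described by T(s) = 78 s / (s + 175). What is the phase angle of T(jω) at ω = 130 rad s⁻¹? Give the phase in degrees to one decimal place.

∠(j130) = 90.00°
∠(j130 + 175) = arctan(130/175) = 36.61°
∠T(j130) = 90.00° − 36.61° = 53.39°

53.4°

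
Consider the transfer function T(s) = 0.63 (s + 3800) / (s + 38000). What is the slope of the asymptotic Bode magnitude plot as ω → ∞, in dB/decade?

With 1 zero and 1 pole, the high-frequency asymptotic slope is 20 × (1 − 1) = 0 dB/decade.

0 dB/decade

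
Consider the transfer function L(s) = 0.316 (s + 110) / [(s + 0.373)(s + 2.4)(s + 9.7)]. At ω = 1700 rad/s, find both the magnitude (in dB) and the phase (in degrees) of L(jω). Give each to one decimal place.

|j1700 + 110| = √(1700² + 110²) = 1704
|j1700 + 0.373| = √(1700² + 0.373²) = 1700
|j1700 + 2.4| = √(1700² + 2.4²) = 1700
|j1700 + 9.7| = √(1700² + 9.7²) = 1700
|L(j1700)| = 0.316 × 1704 / (1700 × 1700 × 1700) = 1.0957e-07
20 log₁₀(1.0957e-07) = -139.21 dB
∠(j1700 + 110) = arctan(1700/110) = 86.30°
∠(j1700 + 0.373) = arctan(1700/0.373) = 89.99°
∠(j1700 + 2.4) = arctan(1700/2.4) = 89.92°
∠(j1700 + 9.7) = arctan(1700/9.7) = 89.67°
∠L(j1700) = 86.30° − (89.99° + 89.92° + 89.67°) = -183.28°

|L| = -139.2 dB, ∠L = -183.3°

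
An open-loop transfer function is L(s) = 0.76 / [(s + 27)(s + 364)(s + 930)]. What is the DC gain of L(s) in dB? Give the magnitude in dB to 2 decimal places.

L(0) = 0.76 / (27 × 364 × 930) = 8.3151e-08
20 log₁₀(8.3151e-08) = -141.603 dB

-141.60 dB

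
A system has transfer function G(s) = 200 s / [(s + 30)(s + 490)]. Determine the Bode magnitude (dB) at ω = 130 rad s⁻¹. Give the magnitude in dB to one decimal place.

-8.3 dB

|j130| = 130
|j130 + 30| = √(130² + 30²) = 133.4
|j130 + 490| = √(130² + 490²) = 507
|G(j130)| = 200 × 130 / (133.4 × 507) = 0.38441
20 log₁₀(0.38441) = -8.30 dB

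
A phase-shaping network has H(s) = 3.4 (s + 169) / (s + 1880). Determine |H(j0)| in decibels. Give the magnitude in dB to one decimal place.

H(0) = 3.4 × 169 / 1880 = 0.30564
20 log₁₀(0.30564) = -10.30 dB

-10.3 dB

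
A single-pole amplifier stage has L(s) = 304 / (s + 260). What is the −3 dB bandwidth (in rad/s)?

For a single-pole low-pass, the −3 dB point is at the pole: ω = 260 rad/s.

260 rad/s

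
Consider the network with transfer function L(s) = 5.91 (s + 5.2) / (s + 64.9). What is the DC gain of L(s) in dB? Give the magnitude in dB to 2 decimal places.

-6.49 dB

L(0) = 5.91 × 5.2 / 64.9 = 0.47353
20 log₁₀(0.47353) = -6.493 dB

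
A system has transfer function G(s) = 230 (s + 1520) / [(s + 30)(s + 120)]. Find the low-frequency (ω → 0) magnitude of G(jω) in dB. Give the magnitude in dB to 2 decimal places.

39.75 dB

G(0) = 230 × 1520 / (30 × 120) = 97.111
20 log₁₀(97.111) = 39.745 dB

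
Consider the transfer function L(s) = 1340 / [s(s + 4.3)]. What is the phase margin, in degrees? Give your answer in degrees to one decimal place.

6.7°

Gain crossover: |L(jω)| = 1 at ω ≈ 36.5 rad/s.
∠L(j36.5) = −90° − arctan(36.5/4.3) ≈ -173.28°
PM = 180° + (-173.28°) = 6.72°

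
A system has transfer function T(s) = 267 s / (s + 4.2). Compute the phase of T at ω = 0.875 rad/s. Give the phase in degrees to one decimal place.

∠(j0.875) = 90.00°
∠(j0.875 + 4.2) = arctan(0.875/4.2) = 11.77°
∠T(j0.875) = 90.00° − 11.77° = 78.23°

78.2°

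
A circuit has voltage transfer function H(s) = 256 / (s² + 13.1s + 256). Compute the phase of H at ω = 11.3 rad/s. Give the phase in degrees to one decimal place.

∠[(j11.3)² + 13.1(j11.3) + 256] = ∠[128.31 + j148.03] = 49.08°
∠H(j11.3) = −49.08° = -49.08°

-49.1°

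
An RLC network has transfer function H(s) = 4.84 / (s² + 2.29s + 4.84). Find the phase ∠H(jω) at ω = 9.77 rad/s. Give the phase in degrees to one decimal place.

-166.1°

∠[(j9.77)² + 2.29(j9.77) + 4.84] = ∠[-90.613 + j22.373] = 166.13°
∠H(j9.77) = −166.13° = -166.13°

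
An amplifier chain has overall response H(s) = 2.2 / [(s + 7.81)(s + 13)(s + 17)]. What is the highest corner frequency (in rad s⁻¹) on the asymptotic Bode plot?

17 rad s⁻¹

Break frequencies occur at each pole and zero magnitude: 7.81 rad s⁻¹, 13 rad s⁻¹, 17 rad s⁻¹.
The highest is 17 rad s⁻¹.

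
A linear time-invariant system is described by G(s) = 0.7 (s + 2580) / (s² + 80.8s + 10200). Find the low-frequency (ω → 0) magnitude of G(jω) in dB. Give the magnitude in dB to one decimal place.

G(0) = 0.7 × 2580 / 10200 = 0.17706
20 log₁₀(0.17706) = -15.04 dB

-15.0 dB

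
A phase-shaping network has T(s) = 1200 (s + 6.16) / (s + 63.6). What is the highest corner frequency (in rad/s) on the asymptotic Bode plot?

Break frequencies occur at each pole and zero magnitude: 6.16 rad/s, 63.6 rad/s.
The highest is 63.6 rad/s.

63.6 rad/s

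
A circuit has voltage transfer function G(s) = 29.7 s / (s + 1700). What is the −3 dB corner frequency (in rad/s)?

For a single-pole high-pass, the −3 dB point is at the pole: ω = 1700 rad/s.

1700 rad/s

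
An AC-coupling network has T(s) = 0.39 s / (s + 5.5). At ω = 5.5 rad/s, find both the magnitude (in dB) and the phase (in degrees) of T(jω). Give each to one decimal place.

|j5.5| = 5.5
|j5.5 + 5.5| = √(5.5² + 5.5²) = 7.778
|T(j5.5)| = 0.39 × 5.5 / 7.778 = 0.27577
20 log₁₀(0.27577) = -11.19 dB
∠(j5.5) = 90.00°
∠(j5.5 + 5.5) = arctan(5.5/5.5) = 45.00°
∠T(j5.5) = 90.00° − 45.00° = 45.00°

|T| = -11.2 dB, ∠T = 45.0°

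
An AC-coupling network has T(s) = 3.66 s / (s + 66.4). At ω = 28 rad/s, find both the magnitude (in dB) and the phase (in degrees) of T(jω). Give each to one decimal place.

|j28| = 28
|j28 + 66.4| = √(28² + 66.4²) = 72.06
|T(j28)| = 3.66 × 28 / 72.06 = 1.4221
20 log₁₀(1.4221) = 3.06 dB
∠(j28) = 90.00°
∠(j28 + 66.4) = arctan(28/66.4) = 22.86°
∠T(j28) = 90.00° − 22.86° = 67.14°

|T| = 3.1 dB, ∠T = 67.1 deg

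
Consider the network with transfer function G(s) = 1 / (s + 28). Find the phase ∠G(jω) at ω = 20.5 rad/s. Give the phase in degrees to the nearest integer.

∠(j20.5 + 28) = arctan(20.5/28) = 36.21°
∠G(j20.5) = −36.21° = -36.21°

-36°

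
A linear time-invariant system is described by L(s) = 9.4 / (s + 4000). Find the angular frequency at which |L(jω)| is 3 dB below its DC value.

For a single-pole low-pass, the −3 dB point is at the pole: ω = 4000 rad s⁻¹.

4000 rad s⁻¹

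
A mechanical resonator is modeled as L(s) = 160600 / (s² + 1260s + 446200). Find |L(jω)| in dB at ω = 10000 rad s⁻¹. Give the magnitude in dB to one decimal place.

|(j10000)² + 1260(j10000) + 446200| = |-9.9554e+07 + j1.26e+07| = 1.003e+08
|L(j10000)| = 160600 / 1.003e+08 = 0.0016004
20 log₁₀(0.0016004) = -55.92 dB

-55.9 dB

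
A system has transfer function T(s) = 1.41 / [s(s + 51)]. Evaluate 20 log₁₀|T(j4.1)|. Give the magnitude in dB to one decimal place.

|j4.1 + 51| = √(4.1² + 51²) = 51.16
|j4.1| = 4.1
|T(j4.1)| = 1.41 / (51.16 × 4.1) = 0.0067215
20 log₁₀(0.0067215) = -43.45 dB

-43.5 dB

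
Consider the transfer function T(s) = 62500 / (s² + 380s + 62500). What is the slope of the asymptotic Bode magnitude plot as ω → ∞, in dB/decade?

-40 dB/decade

With 0 zeros and 2 poles, the high-frequency asymptotic slope is 20 × (0 − 2) = -40 dB/decade.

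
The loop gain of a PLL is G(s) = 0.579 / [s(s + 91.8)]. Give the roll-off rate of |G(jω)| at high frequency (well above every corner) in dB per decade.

-40 dB/decade

With 0 zeros and 2 poles, the high-frequency asymptotic slope is 20 × (0 − 2) = -40 dB/decade.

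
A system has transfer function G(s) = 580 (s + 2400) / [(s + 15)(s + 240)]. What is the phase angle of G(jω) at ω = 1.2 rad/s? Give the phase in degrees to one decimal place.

-4.8°

∠(j1.2 + 2400) = arctan(1.2/2400) = 0.03°
∠(j1.2 + 15) = arctan(1.2/15) = 4.57°
∠(j1.2 + 240) = arctan(1.2/240) = 0.29°
∠G(j1.2) = 0.03° − (4.57° + 0.29°) = -4.83°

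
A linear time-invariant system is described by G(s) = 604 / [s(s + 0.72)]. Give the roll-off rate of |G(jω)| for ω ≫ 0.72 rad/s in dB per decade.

With 0 zeros and 2 poles, the high-frequency asymptotic slope is 20 × (0 − 2) = -40 dB/decade.

-40 dB/decade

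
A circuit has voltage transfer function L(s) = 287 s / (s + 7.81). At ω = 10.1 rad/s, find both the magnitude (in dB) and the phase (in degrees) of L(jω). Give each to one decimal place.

|j10.1| = 10.1
|j10.1 + 7.81| = √(10.1² + 7.81²) = 12.77
|L(j10.1)| = 287 × 10.1 / 12.77 = 227.04
20 log₁₀(227.04) = 47.12 dB
∠(j10.1) = 90.00°
∠(j10.1 + 7.81) = arctan(10.1/7.81) = 52.29°
∠L(j10.1) = 90.00° − 52.29° = 37.71°

|L| = 47.1 dB, ∠L = 37.7°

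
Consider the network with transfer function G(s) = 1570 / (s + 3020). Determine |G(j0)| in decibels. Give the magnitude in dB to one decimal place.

G(0) = 1570 / 3020 = 0.51987
20 log₁₀(0.51987) = -5.68 dB

-5.7 dB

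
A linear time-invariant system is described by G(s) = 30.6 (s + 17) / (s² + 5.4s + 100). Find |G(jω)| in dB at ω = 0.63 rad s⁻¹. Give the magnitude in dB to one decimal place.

14.4 dB

|j0.63 + 17| = √(0.63² + 17²) = 17.01
|(j0.63)² + 5.4(j0.63) + 100| = |99.603 + j3.402| = 99.66
|G(j0.63)| = 30.6 × 17.01 / 99.66 = 5.2233
20 log₁₀(5.2233) = 14.36 dB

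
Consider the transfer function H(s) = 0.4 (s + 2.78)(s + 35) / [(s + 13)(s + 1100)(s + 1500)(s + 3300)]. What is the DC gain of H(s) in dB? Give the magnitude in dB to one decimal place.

H(0) = 0.4 × 2.78 × 35 / (13 × 1100 × 1500 × 3300) = 5.4983e-10
20 log₁₀(5.4983e-10) = -185.20 dB

-185.2 dB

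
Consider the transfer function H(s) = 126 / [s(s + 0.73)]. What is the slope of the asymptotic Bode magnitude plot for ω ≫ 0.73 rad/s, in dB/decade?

-40 dB/decade

With 0 zeros and 2 poles, the high-frequency asymptotic slope is 20 × (0 − 2) = -40 dB/decade.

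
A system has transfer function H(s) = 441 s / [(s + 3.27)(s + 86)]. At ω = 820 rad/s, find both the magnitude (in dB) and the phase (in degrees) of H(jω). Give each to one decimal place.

|H| = -5.4 dB, ∠H = -83.8 deg

|j820| = 820
|j820 + 3.27| = √(820² + 3.27²) = 820
|j820 + 86| = √(820² + 86²) = 824.5
|H(j820)| = 441 × 820 / (820 × 824.5) = 0.53487
20 log₁₀(0.53487) = -5.44 dB
∠(j820) = 90.00°
∠(j820 + 3.27) = arctan(820/3.27) = 89.77°
∠(j820 + 86) = arctan(820/86) = 84.01°
∠H(j820) = 90.00° − (89.77° + 84.01°) = -83.78°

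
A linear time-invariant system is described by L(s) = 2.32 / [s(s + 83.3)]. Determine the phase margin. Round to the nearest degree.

90°

Gain crossover: |L(jω)| = 1 at ω ≈ 0.0279 rad s⁻¹.
∠L(j0.0279) = −90° − arctan(0.0279/83.3) ≈ -90.02°
PM = 180° + (-90.02°) = 89.98°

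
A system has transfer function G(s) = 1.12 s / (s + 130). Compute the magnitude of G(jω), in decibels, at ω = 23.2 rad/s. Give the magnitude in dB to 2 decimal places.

|j23.2| = 23.2
|j23.2 + 130| = √(23.2² + 130²) = 132.1
|G(j23.2)| = 1.12 × 23.2 / 132.1 = 0.19677
20 log₁₀(0.19677) = -14.121 dB

-14.12 dB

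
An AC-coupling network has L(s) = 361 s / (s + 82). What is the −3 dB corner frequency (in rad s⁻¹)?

82 rad s⁻¹

For a single-pole high-pass, the −3 dB point is at the pole: ω = 82 rad s⁻¹.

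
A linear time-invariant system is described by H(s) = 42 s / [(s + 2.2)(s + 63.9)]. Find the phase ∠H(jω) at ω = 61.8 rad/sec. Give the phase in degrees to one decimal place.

∠(j61.8) = 90.00°
∠(j61.8 + 2.2) = arctan(61.8/2.2) = 87.96°
∠(j61.8 + 63.9) = arctan(61.8/63.9) = 44.04°
∠H(j61.8) = 90.00° − (87.96° + 44.04°) = -42.00°

-42.0°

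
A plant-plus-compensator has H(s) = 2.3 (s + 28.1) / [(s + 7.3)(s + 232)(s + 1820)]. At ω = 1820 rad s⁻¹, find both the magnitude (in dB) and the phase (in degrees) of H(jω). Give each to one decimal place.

|H| = -126.2 dB, ∠H = -128.4°

|j1820 + 28.1| = √(1820² + 28.1²) = 1820
|j1820 + 7.3| = √(1820² + 7.3²) = 1820
|j1820 + 232| = √(1820² + 232²) = 1835
|j1820 + 1820| = √(1820² + 1820²) = 2574
|H(j1820)| = 2.3 × 1820 / (1820 × 1835 × 2574) = 4.871e-07
20 log₁₀(4.871e-07) = -126.25 dB
∠(j1820 + 28.1) = arctan(1820/28.1) = 89.12°
∠(j1820 + 7.3) = arctan(1820/7.3) = 89.77°
∠(j1820 + 232) = arctan(1820/232) = 82.74°
∠(j1820 + 1820) = arctan(1820/1820) = 45.00°
∠H(j1820) = 89.12° − (89.77° + 82.74° + 45.00°) = -128.39°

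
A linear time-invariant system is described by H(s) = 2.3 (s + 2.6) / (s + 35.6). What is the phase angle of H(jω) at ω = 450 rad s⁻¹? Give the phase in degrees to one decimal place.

∠(j450 + 2.6) = arctan(450/2.6) = 89.67°
∠(j450 + 35.6) = arctan(450/35.6) = 85.48°
∠H(j450) = 89.67° − 85.48° = 4.19°

4.2°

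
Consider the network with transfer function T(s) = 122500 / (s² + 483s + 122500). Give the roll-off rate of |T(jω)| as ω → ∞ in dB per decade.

-40 dB/decade

With 0 zeros and 2 poles, the high-frequency asymptotic slope is 20 × (0 − 2) = -40 dB/decade.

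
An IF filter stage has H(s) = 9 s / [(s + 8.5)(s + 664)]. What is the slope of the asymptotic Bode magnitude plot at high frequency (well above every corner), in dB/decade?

-20 dB/decade

With 1 zero and 2 poles, the high-frequency asymptotic slope is 20 × (1 − 2) = -20 dB/decade.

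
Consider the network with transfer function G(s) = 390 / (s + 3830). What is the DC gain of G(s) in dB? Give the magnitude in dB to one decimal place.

G(0) = 390 / 3830 = 0.10183
20 log₁₀(0.10183) = -19.84 dB

-19.8 dB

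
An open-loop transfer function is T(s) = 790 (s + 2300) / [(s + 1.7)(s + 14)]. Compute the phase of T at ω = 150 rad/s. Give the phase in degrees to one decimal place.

∠(j150 + 2300) = arctan(150/2300) = 3.73°
∠(j150 + 1.7) = arctan(150/1.7) = 89.35°
∠(j150 + 14) = arctan(150/14) = 84.67°
∠T(j150) = 3.73° − (89.35° + 84.67°) = -170.29°

-170.3°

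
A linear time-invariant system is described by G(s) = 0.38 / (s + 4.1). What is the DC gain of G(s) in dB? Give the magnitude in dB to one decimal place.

-20.7 dB

G(0) = 0.38 / 4.1 = 0.092683
20 log₁₀(0.092683) = -20.66 dB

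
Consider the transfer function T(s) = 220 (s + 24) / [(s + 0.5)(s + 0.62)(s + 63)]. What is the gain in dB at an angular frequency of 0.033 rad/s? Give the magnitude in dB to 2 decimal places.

48.61 dB

|j0.033 + 24| = √(0.033² + 24²) = 24
|j0.033 + 0.5| = √(0.033² + 0.5²) = 0.5011
|j0.033 + 0.62| = √(0.033² + 0.62²) = 0.6209
|j0.033 + 63| = √(0.033² + 63²) = 63
|T(j0.033)| = 220 × 24 / (0.5011 × 0.6209 × 63) = 269.39
20 log₁₀(269.39) = 48.607 dB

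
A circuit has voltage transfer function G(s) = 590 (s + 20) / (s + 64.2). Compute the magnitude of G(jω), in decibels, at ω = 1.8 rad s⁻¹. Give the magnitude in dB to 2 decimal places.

45.32 dB

|j1.8 + 20| = √(1.8² + 20²) = 20.08
|j1.8 + 64.2| = √(1.8² + 64.2²) = 64.23
|G(j1.8)| = 590 × 20.08 / 64.23 = 184.47
20 log₁₀(184.47) = 45.319 dB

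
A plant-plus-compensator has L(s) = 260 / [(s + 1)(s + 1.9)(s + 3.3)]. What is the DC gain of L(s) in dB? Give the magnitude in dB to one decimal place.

L(0) = 260 / (1 × 1.9 × 3.3) = 41.467
20 log₁₀(41.467) = 32.35 dB

32.4 dB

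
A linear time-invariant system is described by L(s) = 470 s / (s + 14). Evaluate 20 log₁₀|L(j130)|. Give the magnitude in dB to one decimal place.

|j130| = 130
|j130 + 14| = √(130² + 14²) = 130.8
|L(j130)| = 470 × 130 / 130.8 = 467.3
20 log₁₀(467.3) = 53.39 dB

53.4 dB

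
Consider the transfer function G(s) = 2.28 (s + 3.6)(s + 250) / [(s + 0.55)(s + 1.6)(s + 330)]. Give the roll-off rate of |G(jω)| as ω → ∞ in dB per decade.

-20 dB/decade

With 2 zeros and 3 poles, the high-frequency asymptotic slope is 20 × (2 − 3) = -20 dB/decade.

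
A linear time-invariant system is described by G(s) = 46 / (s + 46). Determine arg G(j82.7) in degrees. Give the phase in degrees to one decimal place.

-60.9°

∠(j82.7 + 46) = arctan(82.7/46) = 60.92°
∠G(j82.7) = −60.92° = -60.92°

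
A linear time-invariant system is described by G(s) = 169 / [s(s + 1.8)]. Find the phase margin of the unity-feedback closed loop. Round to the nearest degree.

Gain crossover: |G(jω)| = 1 at ω ≈ 12.9 rad/sec.
∠G(j12.9) = −90° − arctan(12.9/1.8) ≈ -172.08°
PM = 180° + (-172.08°) = 7.92°

8°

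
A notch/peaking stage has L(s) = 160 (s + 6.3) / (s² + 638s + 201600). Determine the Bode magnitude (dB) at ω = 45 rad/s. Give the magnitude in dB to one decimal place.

|j45 + 6.3| = √(45² + 6.3²) = 45.44
|(j45)² + 638(j45) + 201600| = |1.9958e+05 + j28710| = 2.016e+05
|L(j45)| = 160 × 45.44 / 2.016e+05 = 0.036057
20 log₁₀(0.036057) = -28.86 dB

-28.9 dB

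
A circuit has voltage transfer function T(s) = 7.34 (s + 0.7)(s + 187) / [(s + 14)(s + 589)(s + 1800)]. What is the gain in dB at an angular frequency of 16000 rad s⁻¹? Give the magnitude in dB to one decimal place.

-66.8 dB

|j16000 + 0.7| = √(16000² + 0.7²) = 1.6e+04
|j16000 + 187| = √(16000² + 187²) = 1.6e+04
|j16000 + 14| = √(16000² + 14²) = 1.6e+04
|j16000 + 589| = √(16000² + 589²) = 1.601e+04
|j16000 + 1800| = √(16000² + 1800²) = 1.61e+04
|T(j16000)| = 7.34 × 1.6e+04 × 1.6e+04 / (1.6e+04 × 1.601e+04 × 1.61e+04) = 0.0004556
20 log₁₀(0.0004556) = -66.83 dB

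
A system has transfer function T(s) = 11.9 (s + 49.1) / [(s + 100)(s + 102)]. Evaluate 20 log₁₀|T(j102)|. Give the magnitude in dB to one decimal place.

-23.7 dB

|j102 + 49.1| = √(102² + 49.1²) = 113.2
|j102 + 100| = √(102² + 100²) = 142.8
|j102 + 102| = √(102² + 102²) = 144.2
|T(j102)| = 11.9 × 113.2 / (142.8 × 144.2) = 0.065378
20 log₁₀(0.065378) = -23.69 dB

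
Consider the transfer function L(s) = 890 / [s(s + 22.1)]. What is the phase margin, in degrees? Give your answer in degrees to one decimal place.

40.3 deg

Gain crossover: |L(jω)| = 1 at ω ≈ 26.1 rad/sec.
∠L(j26.1) = −90° − arctan(26.1/22.1) ≈ -139.69°
PM = 180° + (-139.69°) = 40.31°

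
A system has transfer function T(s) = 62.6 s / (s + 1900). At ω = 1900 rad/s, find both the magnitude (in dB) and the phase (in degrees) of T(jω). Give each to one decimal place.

|T| = 32.9 dB, ∠T = 45.0°

|j1900| = 1900
|j1900 + 1900| = √(1900² + 1900²) = 2687
|T(j1900)| = 62.6 × 1900 / 2687 = 44.265
20 log₁₀(44.265) = 32.92 dB
∠(j1900) = 90.00°
∠(j1900 + 1900) = arctan(1900/1900) = 45.00°
∠T(j1900) = 90.00° − 45.00° = 45.00°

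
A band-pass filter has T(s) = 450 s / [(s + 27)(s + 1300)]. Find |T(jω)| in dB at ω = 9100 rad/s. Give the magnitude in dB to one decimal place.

-26.2 dB

|j9100| = 9100
|j9100 + 27| = √(9100² + 27²) = 9100
|j9100 + 1300| = √(9100² + 1300²) = 9192
|T(j9100)| = 450 × 9100 / (9100 × 9192) = 0.048953
20 log₁₀(0.048953) = -26.20 dB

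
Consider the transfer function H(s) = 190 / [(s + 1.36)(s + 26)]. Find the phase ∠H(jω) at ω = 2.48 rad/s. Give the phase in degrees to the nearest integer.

-67°

∠(j2.48 + 1.36) = arctan(2.48/1.36) = 61.26°
∠(j2.48 + 26) = arctan(2.48/26) = 5.45°
∠H(j2.48) = − (61.26° + 5.45°) = -66.71°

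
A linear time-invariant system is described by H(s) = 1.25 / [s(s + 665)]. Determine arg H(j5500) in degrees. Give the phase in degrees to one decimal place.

-173.1°

∠(j5500 + 665) = arctan(5500/665) = 83.11°
∠(j5500) = 90.00°
∠H(j5500) = − (83.11° + 90.00°) = -173.11°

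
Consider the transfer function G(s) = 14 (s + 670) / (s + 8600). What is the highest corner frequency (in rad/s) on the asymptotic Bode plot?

Break frequencies occur at each pole and zero magnitude: 670 rad/s, 8600 rad/s.
The highest is 8600 rad/s.

8600 rad/s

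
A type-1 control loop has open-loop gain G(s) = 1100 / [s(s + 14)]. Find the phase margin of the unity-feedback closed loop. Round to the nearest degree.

Gain crossover: |G(jω)| = 1 at ω ≈ 31.7 rad/s.
∠G(j31.7) = −90° − arctan(31.7/14) ≈ -156.19°
PM = 180° + (-156.19°) = 23.81°

24°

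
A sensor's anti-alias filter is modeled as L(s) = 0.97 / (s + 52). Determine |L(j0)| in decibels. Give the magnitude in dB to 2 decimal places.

L(0) = 0.97 / 52 = 0.018654
20 log₁₀(0.018654) = -34.585 dB

-34.58 dB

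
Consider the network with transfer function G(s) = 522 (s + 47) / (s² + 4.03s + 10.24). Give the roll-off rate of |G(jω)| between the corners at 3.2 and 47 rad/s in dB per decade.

-40 dB/decade

In this band the factors already past their corner are: complex pole pair at ωₙ ≈ 3.2; net slope = -40 dB/decade.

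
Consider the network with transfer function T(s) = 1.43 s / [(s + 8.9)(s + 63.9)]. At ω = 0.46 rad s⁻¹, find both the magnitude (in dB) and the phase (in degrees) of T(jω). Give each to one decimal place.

|j0.46| = 0.46
|j0.46 + 8.9| = √(0.46² + 8.9²) = 8.912
|j0.46 + 63.9| = √(0.46² + 63.9²) = 63.9
|T(j0.46)| = 1.43 × 0.46 / (8.912 × 63.9) = 0.0011551
20 log₁₀(0.0011551) = -58.75 dB
∠(j0.46) = 90.00°
∠(j0.46 + 8.9) = arctan(0.46/8.9) = 2.96°
∠(j0.46 + 63.9) = arctan(0.46/63.9) = 0.41°
∠T(j0.46) = 90.00° − (2.96° + 0.41°) = 86.63°

|T| = -58.7 dB, ∠T = 86.6°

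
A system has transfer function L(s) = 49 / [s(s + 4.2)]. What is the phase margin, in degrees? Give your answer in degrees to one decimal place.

Gain crossover: |L(jω)| = 1 at ω ≈ 6.4 rad/s.
∠L(j6.4) = −90° − arctan(6.4/4.2) ≈ -146.73°
PM = 180° + (-146.73°) = 33.27°

33.3 deg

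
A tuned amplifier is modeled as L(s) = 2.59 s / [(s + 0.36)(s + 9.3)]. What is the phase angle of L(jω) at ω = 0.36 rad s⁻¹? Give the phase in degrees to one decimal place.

42.8 deg

∠(j0.36) = 90.00°
∠(j0.36 + 0.36) = arctan(0.36/0.36) = 45.00°
∠(j0.36 + 9.3) = arctan(0.36/9.3) = 2.22°
∠L(j0.36) = 90.00° − (45.00° + 2.22°) = 42.78°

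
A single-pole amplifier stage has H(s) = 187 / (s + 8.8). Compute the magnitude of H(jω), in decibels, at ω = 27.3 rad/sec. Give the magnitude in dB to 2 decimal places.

|j27.3 + 8.8| = √(27.3² + 8.8²) = 28.68
|H(j27.3)| = 187 / 28.68 = 6.5195
20 log₁₀(6.5195) = 16.284 dB

16.28 dB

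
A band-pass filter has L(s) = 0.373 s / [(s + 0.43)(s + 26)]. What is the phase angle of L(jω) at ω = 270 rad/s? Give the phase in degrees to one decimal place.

∠(j270) = 90.00°
∠(j270 + 0.43) = arctan(270/0.43) = 89.91°
∠(j270 + 26) = arctan(270/26) = 84.50°
∠L(j270) = 90.00° − (89.91° + 84.50°) = -84.41°

-84.4°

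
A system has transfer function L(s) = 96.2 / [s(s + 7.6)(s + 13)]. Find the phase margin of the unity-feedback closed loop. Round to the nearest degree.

79 deg

Gain crossover: |L(jω)| = 1 at ω ≈ 0.963 rad/s.
∠L(j0.963) = −90° − arctan(0.963/7.6) − arctan(0.963/13) ≈ -101.46°
PM = 180° + (-101.46°) = 78.54°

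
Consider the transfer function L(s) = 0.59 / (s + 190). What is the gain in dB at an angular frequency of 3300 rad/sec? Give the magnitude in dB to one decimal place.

|j3300 + 190| = √(3300² + 190²) = 3305
|L(j3300)| = 0.59 / 3305 = 0.00017849
20 log₁₀(0.00017849) = -74.97 dB

-75.0 dB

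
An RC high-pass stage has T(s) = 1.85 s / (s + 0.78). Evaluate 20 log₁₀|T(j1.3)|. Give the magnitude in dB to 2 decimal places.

4.01 dB

|j1.3| = 1.3
|j1.3 + 0.78| = √(1.3² + 0.78²) = 1.516
|T(j1.3)| = 1.85 × 1.3 / 1.516 = 1.5864
20 log₁₀(1.5864) = 4.008 dB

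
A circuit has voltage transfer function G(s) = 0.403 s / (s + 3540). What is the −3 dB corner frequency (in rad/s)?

3540 rad/s

For a single-pole high-pass, the −3 dB point is at the pole: ω = 3540 rad/s.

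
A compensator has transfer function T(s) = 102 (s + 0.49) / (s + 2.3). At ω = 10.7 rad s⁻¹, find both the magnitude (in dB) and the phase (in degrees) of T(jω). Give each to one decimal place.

|T| = 40.0 dB, ∠T = 9.5°

|j10.7 + 0.49| = √(10.7² + 0.49²) = 10.71
|j10.7 + 2.3| = √(10.7² + 2.3²) = 10.94
|T(j10.7)| = 102 × 10.71 / 10.94 = 99.827
20 log₁₀(99.827) = 39.98 dB
∠(j10.7 + 0.49) = arctan(10.7/0.49) = 87.38°
∠(j10.7 + 2.3) = arctan(10.7/2.3) = 77.87°
∠T(j10.7) = 87.38° − 77.87° = 9.51°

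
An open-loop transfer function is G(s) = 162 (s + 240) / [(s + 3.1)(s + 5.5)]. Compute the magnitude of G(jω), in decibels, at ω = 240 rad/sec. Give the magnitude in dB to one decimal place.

|j240 + 240| = √(240² + 240²) = 339.4
|j240 + 3.1| = √(240² + 3.1²) = 240
|j240 + 5.5| = √(240² + 5.5²) = 240.1
|G(j240)| = 162 × 339.4 / (240 × 240.1) = 0.95426
20 log₁₀(0.95426) = -0.41 dB

-0.4 dB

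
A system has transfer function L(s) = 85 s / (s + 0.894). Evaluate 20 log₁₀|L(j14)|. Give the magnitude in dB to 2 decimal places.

38.57 dB

|j14| = 14
|j14 + 0.894| = √(14² + 0.894²) = 14.03
|L(j14)| = 85 × 14 / 14.03 = 84.827
20 log₁₀(84.827) = 38.571 dB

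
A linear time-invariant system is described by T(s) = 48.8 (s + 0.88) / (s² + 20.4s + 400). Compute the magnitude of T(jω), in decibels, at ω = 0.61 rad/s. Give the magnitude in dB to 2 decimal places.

|j0.61 + 0.88| = √(0.61² + 0.88²) = 1.071
|(j0.61)² + 20.4(j0.61) + 400| = |399.63 + j12.444| = 399.8
|T(j0.61)| = 48.8 × 1.071 / 399.8 = 0.13069
20 log₁₀(0.13069) = -17.675 dB

-17.68 dB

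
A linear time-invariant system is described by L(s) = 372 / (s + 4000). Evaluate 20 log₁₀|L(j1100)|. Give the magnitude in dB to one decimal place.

|j1100 + 4000| = √(1100² + 4000²) = 4148
|L(j1100)| = 372 / 4148 = 0.089671
20 log₁₀(0.089671) = -20.95 dB

-20.9 dB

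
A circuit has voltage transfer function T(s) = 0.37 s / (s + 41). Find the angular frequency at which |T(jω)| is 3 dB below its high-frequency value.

For a single-pole high-pass, the −3 dB point is at the pole: ω = 41 rad/sec.

41 rad/sec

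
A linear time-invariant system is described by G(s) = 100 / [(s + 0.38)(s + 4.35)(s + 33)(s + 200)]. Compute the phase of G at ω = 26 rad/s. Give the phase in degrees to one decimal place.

-215.3 deg

∠(j26 + 0.38) = arctan(26/0.38) = 89.16°
∠(j26 + 4.35) = arctan(26/4.35) = 80.50°
∠(j26 + 33) = arctan(26/33) = 38.23°
∠(j26 + 200) = arctan(26/200) = 7.41°
∠G(j26) = − (89.16° + 80.50° + 38.23° + 7.41°) = -215.31°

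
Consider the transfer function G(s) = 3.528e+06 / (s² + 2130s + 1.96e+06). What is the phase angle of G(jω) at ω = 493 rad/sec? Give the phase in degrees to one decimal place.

∠[(j493)² + 2130(j493) + 1.96e+06] = ∠[1.717e+06 + j1.0501e+06] = 31.45°
∠G(j493) = −31.45° = -31.45°

-31.5 deg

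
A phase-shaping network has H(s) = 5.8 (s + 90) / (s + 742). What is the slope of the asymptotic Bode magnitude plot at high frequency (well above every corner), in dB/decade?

0 dB/decade

With 1 zero and 1 pole, the high-frequency asymptotic slope is 20 × (1 − 1) = 0 dB/decade.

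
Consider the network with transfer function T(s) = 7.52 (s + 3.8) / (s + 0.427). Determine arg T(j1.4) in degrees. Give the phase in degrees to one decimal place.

-52.8°

∠(j1.4 + 3.8) = arctan(1.4/3.8) = 20.22°
∠(j1.4 + 0.427) = arctan(1.4/0.427) = 73.04°
∠T(j1.4) = 20.22° − 73.04° = -52.81°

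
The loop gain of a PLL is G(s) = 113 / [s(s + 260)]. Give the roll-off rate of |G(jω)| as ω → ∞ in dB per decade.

With 0 zeros and 2 poles, the high-frequency asymptotic slope is 20 × (0 − 2) = -40 dB/decade.

-40 dB/decade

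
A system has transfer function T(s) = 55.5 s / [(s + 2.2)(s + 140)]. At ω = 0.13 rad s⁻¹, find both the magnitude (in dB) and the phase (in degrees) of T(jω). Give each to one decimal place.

|T| = -32.6 dB, ∠T = 86.6°

|j0.13| = 0.13
|j0.13 + 2.2| = √(0.13² + 2.2²) = 2.204
|j0.13 + 140| = √(0.13² + 140²) = 140
|T(j0.13)| = 55.5 × 0.13 / (2.204 × 140) = 0.023385
20 log₁₀(0.023385) = -32.62 dB
∠(j0.13) = 90.00°
∠(j0.13 + 2.2) = arctan(0.13/2.2) = 3.38°
∠(j0.13 + 140) = arctan(0.13/140) = 0.05°
∠T(j0.13) = 90.00° − (3.38° + 0.05°) = 86.57°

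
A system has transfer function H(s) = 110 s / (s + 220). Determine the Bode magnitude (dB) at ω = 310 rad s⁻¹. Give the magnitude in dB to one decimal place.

|j310| = 310
|j310 + 220| = √(310² + 220²) = 380.1
|H(j310)| = 110 × 310 / 380.1 = 89.706
20 log₁₀(89.706) = 39.06 dB

39.1 dB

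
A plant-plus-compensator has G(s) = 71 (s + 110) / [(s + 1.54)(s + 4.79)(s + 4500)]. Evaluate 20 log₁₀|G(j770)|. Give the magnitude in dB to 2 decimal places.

-93.81 dB

|j770 + 110| = √(770² + 110²) = 777.8
|j770 + 1.54| = √(770² + 1.54²) = 770
|j770 + 4.79| = √(770² + 4.79²) = 770
|j770 + 4500| = √(770² + 4500²) = 4565
|G(j770)| = 71 × 777.8 / (770 × 770 × 4565) = 2.0402e-05
20 log₁₀(2.0402e-05) = -93.807 dB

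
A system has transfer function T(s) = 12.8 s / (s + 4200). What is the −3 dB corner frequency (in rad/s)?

4200 rad/s

For a single-pole high-pass, the −3 dB point is at the pole: ω = 4200 rad/s.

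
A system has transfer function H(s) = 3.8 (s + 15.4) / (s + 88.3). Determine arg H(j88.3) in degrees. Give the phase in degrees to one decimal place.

35.1°

∠(j88.3 + 15.4) = arctan(88.3/15.4) = 80.11°
∠(j88.3 + 88.3) = arctan(88.3/88.3) = 45.00°
∠H(j88.3) = 80.11° − 45.00° = 35.11°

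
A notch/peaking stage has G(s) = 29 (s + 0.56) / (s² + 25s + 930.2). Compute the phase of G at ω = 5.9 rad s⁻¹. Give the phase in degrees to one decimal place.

75.2°

∠(j5.9 + 0.56) = arctan(5.9/0.56) = 84.58°
∠[(j5.9)² + 25(j5.9) + 930.2] = ∠[895.39 + j147.5] = 9.35°
∠G(j5.9) = 84.58° − 9.35° = 75.22°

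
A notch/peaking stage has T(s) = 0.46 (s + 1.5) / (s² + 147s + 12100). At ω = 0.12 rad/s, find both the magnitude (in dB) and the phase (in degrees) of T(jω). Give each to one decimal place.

|j0.12 + 1.5| = √(0.12² + 1.5²) = 1.505
|(j0.12)² + 147(j0.12) + 12100| = |12100 + j17.64| = 1.21e+04
|T(j0.12)| = 0.46 × 1.505 / 1.21e+04 = 5.7207e-05
20 log₁₀(5.7207e-05) = -84.85 dB
∠(j0.12 + 1.5) = arctan(0.12/1.5) = 4.57°
∠[(j0.12)² + 147(j0.12) + 12100] = ∠[12100 + j17.64] = 0.08°
∠T(j0.12) = 4.57° − 0.08° = 4.49°

|T| = -84.9 dB, ∠T = 4.5°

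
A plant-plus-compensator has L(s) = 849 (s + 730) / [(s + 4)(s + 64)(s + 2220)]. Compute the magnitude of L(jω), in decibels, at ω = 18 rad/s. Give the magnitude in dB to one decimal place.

-12.8 dB

|j18 + 730| = √(18² + 730²) = 730.2
|j18 + 4| = √(18² + 4²) = 18.44
|j18 + 64| = √(18² + 64²) = 66.48
|j18 + 2220| = √(18² + 2220²) = 2220
|L(j18)| = 849 × 730.2 / (18.44 × 66.48 × 2220) = 0.2278
20 log₁₀(0.2278) = -12.85 dB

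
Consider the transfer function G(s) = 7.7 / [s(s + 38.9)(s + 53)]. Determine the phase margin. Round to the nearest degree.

90°

Gain crossover: |G(jω)| = 1 at ω ≈ 0.00373 rad s⁻¹.
∠G(j0.00373) = −90° − arctan(0.00373/38.9) − arctan(0.00373/53) ≈ -90.01°
PM = 180° + (-90.01°) = 89.99°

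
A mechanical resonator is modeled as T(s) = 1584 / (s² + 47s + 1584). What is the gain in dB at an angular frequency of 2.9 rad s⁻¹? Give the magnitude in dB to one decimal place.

0.0 dB

|(j2.9)² + 47(j2.9) + 1584| = |1575.6 + j136.3| = 1581
|T(j2.9)| = 1584 / 1581 = 1.0016
20 log₁₀(1.0016) = 0.01 dB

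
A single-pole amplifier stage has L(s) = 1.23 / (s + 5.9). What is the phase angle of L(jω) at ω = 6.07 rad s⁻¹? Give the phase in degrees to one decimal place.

∠(j6.07 + 5.9) = arctan(6.07/5.9) = 45.81°
∠L(j6.07) = −45.81° = -45.81°

-45.8°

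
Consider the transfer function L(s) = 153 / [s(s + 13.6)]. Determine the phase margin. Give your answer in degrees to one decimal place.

Gain crossover: |L(jω)| = 1 at ω ≈ 9.29 rad/sec.
∠L(j9.29) = −90° − arctan(9.29/13.6) ≈ -124.34°
PM = 180° + (-124.34°) = 55.66°

55.7°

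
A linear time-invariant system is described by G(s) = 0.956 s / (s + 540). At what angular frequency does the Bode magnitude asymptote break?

540 rad/sec

The single real pole at s = −540 gives a corner at ω = 540 rad/sec.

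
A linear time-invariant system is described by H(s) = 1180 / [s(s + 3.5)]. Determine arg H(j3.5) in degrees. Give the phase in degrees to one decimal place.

∠(j3.5 + 3.5) = arctan(3.5/3.5) = 45.00°
∠(j3.5) = 90.00°
∠H(j3.5) = − (45.00° + 90.00°) = -135.00°

-135.0°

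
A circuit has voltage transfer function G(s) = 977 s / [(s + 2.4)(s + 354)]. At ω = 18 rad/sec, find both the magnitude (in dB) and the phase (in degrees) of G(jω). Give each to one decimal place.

|G| = 8.7 dB, ∠G = 4.7 deg

|j18| = 18
|j18 + 2.4| = √(18² + 2.4²) = 18.16
|j18 + 354| = √(18² + 354²) = 354.5
|G(j18)| = 977 × 18 / (18.16 × 354.5) = 2.7321
20 log₁₀(2.7321) = 8.73 dB
∠(j18) = 90.00°
∠(j18 + 2.4) = arctan(18/2.4) = 82.41°
∠(j18 + 354) = arctan(18/354) = 2.91°
∠G(j18) = 90.00° − (82.41° + 2.91°) = 4.68°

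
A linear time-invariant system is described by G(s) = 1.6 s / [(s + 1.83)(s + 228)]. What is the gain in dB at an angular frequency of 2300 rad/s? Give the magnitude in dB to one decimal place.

|j2300| = 2300
|j2300 + 1.83| = √(2300² + 1.83²) = 2300
|j2300 + 228| = √(2300² + 228²) = 2311
|G(j2300)| = 1.6 × 2300 / (2300 × 2311) = 0.00069226
20 log₁₀(0.00069226) = -63.19 dB

-63.2 dB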